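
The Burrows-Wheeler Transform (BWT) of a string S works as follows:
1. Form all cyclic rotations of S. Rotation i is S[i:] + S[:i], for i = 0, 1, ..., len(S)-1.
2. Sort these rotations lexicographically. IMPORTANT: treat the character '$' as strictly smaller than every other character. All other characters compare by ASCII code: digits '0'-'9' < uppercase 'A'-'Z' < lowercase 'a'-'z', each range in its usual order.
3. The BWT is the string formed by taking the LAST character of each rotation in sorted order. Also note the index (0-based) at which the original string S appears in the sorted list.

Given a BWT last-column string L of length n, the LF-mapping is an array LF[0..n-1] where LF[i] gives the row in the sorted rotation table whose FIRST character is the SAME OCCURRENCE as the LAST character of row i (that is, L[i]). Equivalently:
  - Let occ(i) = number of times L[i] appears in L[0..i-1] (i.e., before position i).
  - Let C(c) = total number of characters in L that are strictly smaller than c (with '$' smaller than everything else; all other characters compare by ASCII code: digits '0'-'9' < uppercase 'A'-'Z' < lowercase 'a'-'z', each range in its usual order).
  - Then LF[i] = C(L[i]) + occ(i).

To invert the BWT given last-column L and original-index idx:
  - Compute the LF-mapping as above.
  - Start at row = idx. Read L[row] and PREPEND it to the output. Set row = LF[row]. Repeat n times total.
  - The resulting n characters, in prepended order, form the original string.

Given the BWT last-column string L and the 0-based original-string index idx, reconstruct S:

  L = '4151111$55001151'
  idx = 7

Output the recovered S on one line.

Answer: 111110155151504$

Derivation:
LF mapping: 11 3 12 4 5 6 7 0 13 14 1 2 8 9 15 10
Walk LF starting at row 7, prepending L[row]:
  step 1: row=7, L[7]='$', prepend. Next row=LF[7]=0
  step 2: row=0, L[0]='4', prepend. Next row=LF[0]=11
  step 3: row=11, L[11]='0', prepend. Next row=LF[11]=2
  step 4: row=2, L[2]='5', prepend. Next row=LF[2]=12
  step 5: row=12, L[12]='1', prepend. Next row=LF[12]=8
  step 6: row=8, L[8]='5', prepend. Next row=LF[8]=13
  step 7: row=13, L[13]='1', prepend. Next row=LF[13]=9
  step 8: row=9, L[9]='5', prepend. Next row=LF[9]=14
  step 9: row=14, L[14]='5', prepend. Next row=LF[14]=15
  step 10: row=15, L[15]='1', prepend. Next row=LF[15]=10
  step 11: row=10, L[10]='0', prepend. Next row=LF[10]=1
  step 12: row=1, L[1]='1', prepend. Next row=LF[1]=3
  step 13: row=3, L[3]='1', prepend. Next row=LF[3]=4
  step 14: row=4, L[4]='1', prepend. Next row=LF[4]=5
  step 15: row=5, L[5]='1', prepend. Next row=LF[5]=6
  step 16: row=6, L[6]='1', prepend. Next row=LF[6]=7
Reversed output: 111110155151504$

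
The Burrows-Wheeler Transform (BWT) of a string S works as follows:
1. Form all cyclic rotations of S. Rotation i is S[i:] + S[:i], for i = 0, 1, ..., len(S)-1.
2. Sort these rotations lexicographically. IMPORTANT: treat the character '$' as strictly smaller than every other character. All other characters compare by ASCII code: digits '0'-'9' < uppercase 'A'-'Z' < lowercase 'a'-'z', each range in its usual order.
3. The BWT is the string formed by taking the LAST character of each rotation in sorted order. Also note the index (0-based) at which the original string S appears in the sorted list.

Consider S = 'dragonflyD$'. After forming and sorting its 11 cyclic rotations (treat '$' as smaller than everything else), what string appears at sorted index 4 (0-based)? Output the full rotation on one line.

Answer: flyD$dragon

Derivation:
All 11 rotations (rotation i = S[i:]+S[:i]):
  rot[0] = dragonflyD$
  rot[1] = ragonflyD$d
  rot[2] = agonflyD$dr
  rot[3] = gonflyD$dra
  rot[4] = onflyD$drag
  rot[5] = nflyD$drago
  rot[6] = flyD$dragon
  rot[7] = lyD$dragonf
  rot[8] = yD$dragonfl
  rot[9] = D$dragonfly
  rot[10] = $dragonflyD
Sorted (with $ < everything):
  sorted[0] = $dragonflyD
  sorted[1] = D$dragonfly
  sorted[2] = agonflyD$dr
  sorted[3] = dragonflyD$
  sorted[4] = flyD$dragon
  sorted[5] = gonflyD$dra
  sorted[6] = lyD$dragonf
  sorted[7] = nflyD$drago
  sorted[8] = onflyD$drag
  sorted[9] = ragonflyD$d
  sorted[10] = yD$dragonfl
sorted[4] = flyD$dragon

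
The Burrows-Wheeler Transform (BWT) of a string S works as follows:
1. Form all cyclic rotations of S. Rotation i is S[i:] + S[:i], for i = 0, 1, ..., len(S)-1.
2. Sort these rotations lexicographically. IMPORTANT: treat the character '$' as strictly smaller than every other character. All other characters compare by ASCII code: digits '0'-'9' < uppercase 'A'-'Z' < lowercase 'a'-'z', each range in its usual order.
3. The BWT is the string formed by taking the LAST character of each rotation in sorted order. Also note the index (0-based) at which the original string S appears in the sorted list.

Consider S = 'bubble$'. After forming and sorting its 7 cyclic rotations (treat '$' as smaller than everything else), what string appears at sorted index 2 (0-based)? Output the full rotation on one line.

Answer: ble$bub

Derivation:
All 7 rotations (rotation i = S[i:]+S[:i]):
  rot[0] = bubble$
  rot[1] = ubble$b
  rot[2] = bble$bu
  rot[3] = ble$bub
  rot[4] = le$bubb
  rot[5] = e$bubbl
  rot[6] = $bubble
Sorted (with $ < everything):
  sorted[0] = $bubble
  sorted[1] = bble$bu
  sorted[2] = ble$bub
  sorted[3] = bubble$
  sorted[4] = e$bubbl
  sorted[5] = le$bubb
  sorted[6] = ubble$b
sorted[2] = ble$bub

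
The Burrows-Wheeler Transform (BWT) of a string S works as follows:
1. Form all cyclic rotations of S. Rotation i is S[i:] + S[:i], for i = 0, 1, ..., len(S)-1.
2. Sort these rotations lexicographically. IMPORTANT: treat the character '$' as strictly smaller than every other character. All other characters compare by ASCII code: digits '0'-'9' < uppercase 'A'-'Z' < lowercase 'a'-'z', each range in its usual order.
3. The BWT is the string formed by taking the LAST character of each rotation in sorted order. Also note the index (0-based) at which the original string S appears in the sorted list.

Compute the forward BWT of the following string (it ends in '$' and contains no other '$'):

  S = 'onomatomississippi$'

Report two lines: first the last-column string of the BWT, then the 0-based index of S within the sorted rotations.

Answer: impssmooont$pissiia
11

Derivation:
All 19 rotations (rotation i = S[i:]+S[:i]):
  rot[0] = onomatomississippi$
  rot[1] = nomatomississippi$o
  rot[2] = omatomississippi$on
  rot[3] = matomississippi$ono
  rot[4] = atomississippi$onom
  rot[5] = tomississippi$onoma
  rot[6] = omississippi$onomat
  rot[7] = mississippi$onomato
  rot[8] = ississippi$onomatom
  rot[9] = ssissippi$onomatomi
  rot[10] = sissippi$onomatomis
  rot[11] = issippi$onomatomiss
  rot[12] = ssippi$onomatomissi
  rot[13] = sippi$onomatomissis
  rot[14] = ippi$onomatomississ
  rot[15] = ppi$onomatomississi
  rot[16] = pi$onomatomississip
  rot[17] = i$onomatomississipp
  rot[18] = $onomatomississippi
Sorted (with $ < everything):
  sorted[0] = $onomatomississippi  (last char: 'i')
  sorted[1] = atomississippi$onom  (last char: 'm')
  sorted[2] = i$onomatomississipp  (last char: 'p')
  sorted[3] = ippi$onomatomississ  (last char: 's')
  sorted[4] = issippi$onomatomiss  (last char: 's')
  sorted[5] = ississippi$onomatom  (last char: 'm')
  sorted[6] = matomississippi$ono  (last char: 'o')
  sorted[7] = mississippi$onomato  (last char: 'o')
  sorted[8] = nomatomississippi$o  (last char: 'o')
  sorted[9] = omatomississippi$on  (last char: 'n')
  sorted[10] = omississippi$onomat  (last char: 't')
  sorted[11] = onomatomississippi$  (last char: '$')
  sorted[12] = pi$onomatomississip  (last char: 'p')
  sorted[13] = ppi$onomatomississi  (last char: 'i')
  sorted[14] = sippi$onomatomissis  (last char: 's')
  sorted[15] = sissippi$onomatomis  (last char: 's')
  sorted[16] = ssippi$onomatomissi  (last char: 'i')
  sorted[17] = ssissippi$onomatomi  (last char: 'i')
  sorted[18] = tomississippi$onoma  (last char: 'a')
Last column: impssmooont$pissiia
Original string S is at sorted index 11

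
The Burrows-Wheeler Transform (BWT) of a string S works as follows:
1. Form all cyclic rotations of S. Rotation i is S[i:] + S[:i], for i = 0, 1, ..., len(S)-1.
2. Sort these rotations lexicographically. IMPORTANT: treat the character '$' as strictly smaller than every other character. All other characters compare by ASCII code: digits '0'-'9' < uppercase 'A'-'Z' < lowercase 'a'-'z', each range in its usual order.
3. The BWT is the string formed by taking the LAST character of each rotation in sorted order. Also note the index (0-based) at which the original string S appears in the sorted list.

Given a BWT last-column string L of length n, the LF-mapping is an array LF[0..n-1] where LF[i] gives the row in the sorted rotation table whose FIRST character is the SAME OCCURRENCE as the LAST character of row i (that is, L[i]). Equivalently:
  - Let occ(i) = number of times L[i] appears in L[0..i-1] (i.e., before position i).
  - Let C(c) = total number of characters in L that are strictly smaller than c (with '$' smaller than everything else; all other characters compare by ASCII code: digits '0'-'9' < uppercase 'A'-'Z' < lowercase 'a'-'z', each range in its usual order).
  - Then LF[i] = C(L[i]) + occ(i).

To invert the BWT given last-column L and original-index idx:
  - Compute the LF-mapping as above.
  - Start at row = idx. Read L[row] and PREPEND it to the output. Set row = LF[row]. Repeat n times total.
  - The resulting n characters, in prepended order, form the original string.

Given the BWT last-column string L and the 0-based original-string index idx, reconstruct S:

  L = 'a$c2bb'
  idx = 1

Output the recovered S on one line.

Answer: 2bbca$

Derivation:
LF mapping: 2 0 5 1 3 4
Walk LF starting at row 1, prepending L[row]:
  step 1: row=1, L[1]='$', prepend. Next row=LF[1]=0
  step 2: row=0, L[0]='a', prepend. Next row=LF[0]=2
  step 3: row=2, L[2]='c', prepend. Next row=LF[2]=5
  step 4: row=5, L[5]='b', prepend. Next row=LF[5]=4
  step 5: row=4, L[4]='b', prepend. Next row=LF[4]=3
  step 6: row=3, L[3]='2', prepend. Next row=LF[3]=1
Reversed output: 2bbca$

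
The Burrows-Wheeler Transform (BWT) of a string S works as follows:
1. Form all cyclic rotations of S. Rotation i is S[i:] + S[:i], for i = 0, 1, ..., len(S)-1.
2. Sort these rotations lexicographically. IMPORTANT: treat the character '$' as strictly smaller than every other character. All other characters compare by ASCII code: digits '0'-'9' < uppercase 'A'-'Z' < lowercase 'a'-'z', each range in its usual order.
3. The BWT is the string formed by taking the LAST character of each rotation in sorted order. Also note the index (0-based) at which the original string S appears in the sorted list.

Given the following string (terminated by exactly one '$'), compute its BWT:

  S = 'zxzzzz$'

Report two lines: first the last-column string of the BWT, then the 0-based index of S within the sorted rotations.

Answer: zzz$zzx
3

Derivation:
All 7 rotations (rotation i = S[i:]+S[:i]):
  rot[0] = zxzzzz$
  rot[1] = xzzzz$z
  rot[2] = zzzz$zx
  rot[3] = zzz$zxz
  rot[4] = zz$zxzz
  rot[5] = z$zxzzz
  rot[6] = $zxzzzz
Sorted (with $ < everything):
  sorted[0] = $zxzzzz  (last char: 'z')
  sorted[1] = xzzzz$z  (last char: 'z')
  sorted[2] = z$zxzzz  (last char: 'z')
  sorted[3] = zxzzzz$  (last char: '$')
  sorted[4] = zz$zxzz  (last char: 'z')
  sorted[5] = zzz$zxz  (last char: 'z')
  sorted[6] = zzzz$zx  (last char: 'x')
Last column: zzz$zzx
Original string S is at sorted index 3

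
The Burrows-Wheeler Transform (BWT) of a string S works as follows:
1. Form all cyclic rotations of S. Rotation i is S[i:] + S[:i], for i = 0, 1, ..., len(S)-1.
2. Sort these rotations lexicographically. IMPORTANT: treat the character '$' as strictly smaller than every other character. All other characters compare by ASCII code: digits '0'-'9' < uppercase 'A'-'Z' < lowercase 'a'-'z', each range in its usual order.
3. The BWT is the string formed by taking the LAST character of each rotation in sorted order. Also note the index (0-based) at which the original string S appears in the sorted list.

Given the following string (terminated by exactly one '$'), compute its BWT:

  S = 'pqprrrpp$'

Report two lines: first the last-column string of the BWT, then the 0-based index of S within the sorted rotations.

Answer: ppr$qprrp
3

Derivation:
All 9 rotations (rotation i = S[i:]+S[:i]):
  rot[0] = pqprrrpp$
  rot[1] = qprrrpp$p
  rot[2] = prrrpp$pq
  rot[3] = rrrpp$pqp
  rot[4] = rrpp$pqpr
  rot[5] = rpp$pqprr
  rot[6] = pp$pqprrr
  rot[7] = p$pqprrrp
  rot[8] = $pqprrrpp
Sorted (with $ < everything):
  sorted[0] = $pqprrrpp  (last char: 'p')
  sorted[1] = p$pqprrrp  (last char: 'p')
  sorted[2] = pp$pqprrr  (last char: 'r')
  sorted[3] = pqprrrpp$  (last char: '$')
  sorted[4] = prrrpp$pq  (last char: 'q')
  sorted[5] = qprrrpp$p  (last char: 'p')
  sorted[6] = rpp$pqprr  (last char: 'r')
  sorted[7] = rrpp$pqpr  (last char: 'r')
  sorted[8] = rrrpp$pqp  (last char: 'p')
Last column: ppr$qprrp
Original string S is at sorted index 3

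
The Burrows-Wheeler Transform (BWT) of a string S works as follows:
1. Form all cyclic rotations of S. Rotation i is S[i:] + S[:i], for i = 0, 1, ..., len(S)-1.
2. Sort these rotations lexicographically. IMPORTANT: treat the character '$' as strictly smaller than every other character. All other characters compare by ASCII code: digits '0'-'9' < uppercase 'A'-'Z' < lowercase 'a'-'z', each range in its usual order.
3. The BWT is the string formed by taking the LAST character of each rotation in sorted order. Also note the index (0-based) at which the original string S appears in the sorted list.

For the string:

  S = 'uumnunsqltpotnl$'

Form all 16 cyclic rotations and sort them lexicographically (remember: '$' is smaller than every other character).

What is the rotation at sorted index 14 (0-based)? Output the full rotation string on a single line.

All 16 rotations (rotation i = S[i:]+S[:i]):
  rot[0] = uumnunsqltpotnl$
  rot[1] = umnunsqltpotnl$u
  rot[2] = mnunsqltpotnl$uu
  rot[3] = nunsqltpotnl$uum
  rot[4] = unsqltpotnl$uumn
  rot[5] = nsqltpotnl$uumnu
  rot[6] = sqltpotnl$uumnun
  rot[7] = qltpotnl$uumnuns
  rot[8] = ltpotnl$uumnunsq
  rot[9] = tpotnl$uumnunsql
  rot[10] = potnl$uumnunsqlt
  rot[11] = otnl$uumnunsqltp
  rot[12] = tnl$uumnunsqltpo
  rot[13] = nl$uumnunsqltpot
  rot[14] = l$uumnunsqltpotn
  rot[15] = $uumnunsqltpotnl
Sorted (with $ < everything):
  sorted[0] = $uumnunsqltpotnl
  sorted[1] = l$uumnunsqltpotn
  sorted[2] = ltpotnl$uumnunsq
  sorted[3] = mnunsqltpotnl$uu
  sorted[4] = nl$uumnunsqltpot
  sorted[5] = nsqltpotnl$uumnu
  sorted[6] = nunsqltpotnl$uum
  sorted[7] = otnl$uumnunsqltp
  sorted[8] = potnl$uumnunsqlt
  sorted[9] = qltpotnl$uumnuns
  sorted[10] = sqltpotnl$uumnun
  sorted[11] = tnl$uumnunsqltpo
  sorted[12] = tpotnl$uumnunsql
  sorted[13] = umnunsqltpotnl$u
  sorted[14] = unsqltpotnl$uumn
  sorted[15] = uumnunsqltpotnl$
sorted[14] = unsqltpotnl$uumn

Answer: unsqltpotnl$uumn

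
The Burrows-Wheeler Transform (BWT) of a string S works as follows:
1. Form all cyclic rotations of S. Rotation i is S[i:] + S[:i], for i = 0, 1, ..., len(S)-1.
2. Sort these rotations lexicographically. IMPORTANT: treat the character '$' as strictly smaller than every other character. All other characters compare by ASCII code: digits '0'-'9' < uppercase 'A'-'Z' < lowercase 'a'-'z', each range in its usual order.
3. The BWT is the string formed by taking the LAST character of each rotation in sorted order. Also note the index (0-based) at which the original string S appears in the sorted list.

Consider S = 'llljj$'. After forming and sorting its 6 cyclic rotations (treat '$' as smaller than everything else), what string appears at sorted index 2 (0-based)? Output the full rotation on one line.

All 6 rotations (rotation i = S[i:]+S[:i]):
  rot[0] = llljj$
  rot[1] = lljj$l
  rot[2] = ljj$ll
  rot[3] = jj$lll
  rot[4] = j$lllj
  rot[5] = $llljj
Sorted (with $ < everything):
  sorted[0] = $llljj
  sorted[1] = j$lllj
  sorted[2] = jj$lll
  sorted[3] = ljj$ll
  sorted[4] = lljj$l
  sorted[5] = llljj$
sorted[2] = jj$lll

Answer: jj$lll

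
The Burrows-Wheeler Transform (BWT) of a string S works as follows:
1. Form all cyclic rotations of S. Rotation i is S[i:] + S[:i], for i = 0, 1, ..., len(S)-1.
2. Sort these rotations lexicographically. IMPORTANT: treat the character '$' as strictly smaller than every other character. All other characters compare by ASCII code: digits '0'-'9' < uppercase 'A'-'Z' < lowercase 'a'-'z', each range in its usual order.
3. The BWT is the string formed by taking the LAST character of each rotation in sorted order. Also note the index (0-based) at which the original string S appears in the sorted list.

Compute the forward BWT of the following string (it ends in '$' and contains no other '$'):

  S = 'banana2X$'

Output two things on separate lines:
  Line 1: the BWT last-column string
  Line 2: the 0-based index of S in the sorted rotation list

All 9 rotations (rotation i = S[i:]+S[:i]):
  rot[0] = banana2X$
  rot[1] = anana2X$b
  rot[2] = nana2X$ba
  rot[3] = ana2X$ban
  rot[4] = na2X$bana
  rot[5] = a2X$banan
  rot[6] = 2X$banana
  rot[7] = X$banana2
  rot[8] = $banana2X
Sorted (with $ < everything):
  sorted[0] = $banana2X  (last char: 'X')
  sorted[1] = 2X$banana  (last char: 'a')
  sorted[2] = X$banana2  (last char: '2')
  sorted[3] = a2X$banan  (last char: 'n')
  sorted[4] = ana2X$ban  (last char: 'n')
  sorted[5] = anana2X$b  (last char: 'b')
  sorted[6] = banana2X$  (last char: '$')
  sorted[7] = na2X$bana  (last char: 'a')
  sorted[8] = nana2X$ba  (last char: 'a')
Last column: Xa2nnb$aa
Original string S is at sorted index 6

Answer: Xa2nnb$aa
6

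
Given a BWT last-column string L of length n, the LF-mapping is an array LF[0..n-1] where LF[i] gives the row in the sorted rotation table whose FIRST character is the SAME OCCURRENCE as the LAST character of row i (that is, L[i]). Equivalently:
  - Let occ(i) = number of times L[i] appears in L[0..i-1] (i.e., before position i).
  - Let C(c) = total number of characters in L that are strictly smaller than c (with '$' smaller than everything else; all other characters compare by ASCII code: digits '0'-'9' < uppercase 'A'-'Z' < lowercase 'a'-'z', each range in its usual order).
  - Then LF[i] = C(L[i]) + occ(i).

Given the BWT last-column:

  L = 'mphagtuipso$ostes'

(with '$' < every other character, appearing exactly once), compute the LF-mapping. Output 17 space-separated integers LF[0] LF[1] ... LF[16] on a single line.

Char counts: '$':1, 'a':1, 'e':1, 'g':1, 'h':1, 'i':1, 'm':1, 'o':2, 'p':2, 's':3, 't':2, 'u':1
C (first-col start): C('$')=0, C('a')=1, C('e')=2, C('g')=3, C('h')=4, C('i')=5, C('m')=6, C('o')=7, C('p')=9, C('s')=11, C('t')=14, C('u')=16
L[0]='m': occ=0, LF[0]=C('m')+0=6+0=6
L[1]='p': occ=0, LF[1]=C('p')+0=9+0=9
L[2]='h': occ=0, LF[2]=C('h')+0=4+0=4
L[3]='a': occ=0, LF[3]=C('a')+0=1+0=1
L[4]='g': occ=0, LF[4]=C('g')+0=3+0=3
L[5]='t': occ=0, LF[5]=C('t')+0=14+0=14
L[6]='u': occ=0, LF[6]=C('u')+0=16+0=16
L[7]='i': occ=0, LF[7]=C('i')+0=5+0=5
L[8]='p': occ=1, LF[8]=C('p')+1=9+1=10
L[9]='s': occ=0, LF[9]=C('s')+0=11+0=11
L[10]='o': occ=0, LF[10]=C('o')+0=7+0=7
L[11]='$': occ=0, LF[11]=C('$')+0=0+0=0
L[12]='o': occ=1, LF[12]=C('o')+1=7+1=8
L[13]='s': occ=1, LF[13]=C('s')+1=11+1=12
L[14]='t': occ=1, LF[14]=C('t')+1=14+1=15
L[15]='e': occ=0, LF[15]=C('e')+0=2+0=2
L[16]='s': occ=2, LF[16]=C('s')+2=11+2=13

Answer: 6 9 4 1 3 14 16 5 10 11 7 0 8 12 15 2 13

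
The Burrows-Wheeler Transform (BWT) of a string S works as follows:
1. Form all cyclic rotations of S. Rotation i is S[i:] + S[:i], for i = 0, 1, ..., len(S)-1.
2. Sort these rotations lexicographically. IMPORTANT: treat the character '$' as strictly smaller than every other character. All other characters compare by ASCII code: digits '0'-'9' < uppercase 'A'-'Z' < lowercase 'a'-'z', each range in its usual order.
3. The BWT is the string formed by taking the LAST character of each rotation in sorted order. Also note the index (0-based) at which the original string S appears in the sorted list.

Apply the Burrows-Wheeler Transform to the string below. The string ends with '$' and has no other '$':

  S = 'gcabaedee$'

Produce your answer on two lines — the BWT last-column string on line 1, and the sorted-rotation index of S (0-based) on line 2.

Answer: ecbageead$
9

Derivation:
All 10 rotations (rotation i = S[i:]+S[:i]):
  rot[0] = gcabaedee$
  rot[1] = cabaedee$g
  rot[2] = abaedee$gc
  rot[3] = baedee$gca
  rot[4] = aedee$gcab
  rot[5] = edee$gcaba
  rot[6] = dee$gcabae
  rot[7] = ee$gcabaed
  rot[8] = e$gcabaede
  rot[9] = $gcabaedee
Sorted (with $ < everything):
  sorted[0] = $gcabaedee  (last char: 'e')
  sorted[1] = abaedee$gc  (last char: 'c')
  sorted[2] = aedee$gcab  (last char: 'b')
  sorted[3] = baedee$gca  (last char: 'a')
  sorted[4] = cabaedee$g  (last char: 'g')
  sorted[5] = dee$gcabae  (last char: 'e')
  sorted[6] = e$gcabaede  (last char: 'e')
  sorted[7] = edee$gcaba  (last char: 'a')
  sorted[8] = ee$gcabaed  (last char: 'd')
  sorted[9] = gcabaedee$  (last char: '$')
Last column: ecbageead$
Original string S is at sorted index 9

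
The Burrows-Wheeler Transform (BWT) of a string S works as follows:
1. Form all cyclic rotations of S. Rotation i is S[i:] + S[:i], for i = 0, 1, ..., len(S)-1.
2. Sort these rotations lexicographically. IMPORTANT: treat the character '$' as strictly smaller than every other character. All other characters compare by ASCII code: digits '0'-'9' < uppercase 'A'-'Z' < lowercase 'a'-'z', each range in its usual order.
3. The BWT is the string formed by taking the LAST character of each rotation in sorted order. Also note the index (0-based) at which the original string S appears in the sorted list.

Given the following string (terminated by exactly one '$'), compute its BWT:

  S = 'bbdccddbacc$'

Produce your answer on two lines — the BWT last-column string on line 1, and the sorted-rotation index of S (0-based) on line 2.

All 12 rotations (rotation i = S[i:]+S[:i]):
  rot[0] = bbdccddbacc$
  rot[1] = bdccddbacc$b
  rot[2] = dccddbacc$bb
  rot[3] = ccddbacc$bbd
  rot[4] = cddbacc$bbdc
  rot[5] = ddbacc$bbdcc
  rot[6] = dbacc$bbdccd
  rot[7] = bacc$bbdccdd
  rot[8] = acc$bbdccddb
  rot[9] = cc$bbdccddba
  rot[10] = c$bbdccddbac
  rot[11] = $bbdccddbacc
Sorted (with $ < everything):
  sorted[0] = $bbdccddbacc  (last char: 'c')
  sorted[1] = acc$bbdccddb  (last char: 'b')
  sorted[2] = bacc$bbdccdd  (last char: 'd')
  sorted[3] = bbdccddbacc$  (last char: '$')
  sorted[4] = bdccddbacc$b  (last char: 'b')
  sorted[5] = c$bbdccddbac  (last char: 'c')
  sorted[6] = cc$bbdccddba  (last char: 'a')
  sorted[7] = ccddbacc$bbd  (last char: 'd')
  sorted[8] = cddbacc$bbdc  (last char: 'c')
  sorted[9] = dbacc$bbdccd  (last char: 'd')
  sorted[10] = dccddbacc$bb  (last char: 'b')
  sorted[11] = ddbacc$bbdcc  (last char: 'c')
Last column: cbd$bcadcdbc
Original string S is at sorted index 3

Answer: cbd$bcadcdbc
3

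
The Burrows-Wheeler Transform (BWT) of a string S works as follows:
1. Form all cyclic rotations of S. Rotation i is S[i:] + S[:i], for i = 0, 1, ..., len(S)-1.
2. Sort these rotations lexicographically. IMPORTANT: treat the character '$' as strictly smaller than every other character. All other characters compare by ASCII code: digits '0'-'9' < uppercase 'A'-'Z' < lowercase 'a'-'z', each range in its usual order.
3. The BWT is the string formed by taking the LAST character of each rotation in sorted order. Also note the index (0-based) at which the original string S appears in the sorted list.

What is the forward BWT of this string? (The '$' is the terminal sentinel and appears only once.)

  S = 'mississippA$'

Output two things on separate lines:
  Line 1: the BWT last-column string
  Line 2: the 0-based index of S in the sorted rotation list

All 12 rotations (rotation i = S[i:]+S[:i]):
  rot[0] = mississippA$
  rot[1] = ississippA$m
  rot[2] = ssissippA$mi
  rot[3] = sissippA$mis
  rot[4] = issippA$miss
  rot[5] = ssippA$missi
  rot[6] = sippA$missis
  rot[7] = ippA$mississ
  rot[8] = ppA$mississi
  rot[9] = pA$mississip
  rot[10] = A$mississipp
  rot[11] = $mississippA
Sorted (with $ < everything):
  sorted[0] = $mississippA  (last char: 'A')
  sorted[1] = A$mississipp  (last char: 'p')
  sorted[2] = ippA$mississ  (last char: 's')
  sorted[3] = issippA$miss  (last char: 's')
  sorted[4] = ississippA$m  (last char: 'm')
  sorted[5] = mississippA$  (last char: '$')
  sorted[6] = pA$mississip  (last char: 'p')
  sorted[7] = ppA$mississi  (last char: 'i')
  sorted[8] = sippA$missis  (last char: 's')
  sorted[9] = sissippA$mis  (last char: 's')
  sorted[10] = ssippA$missi  (last char: 'i')
  sorted[11] = ssissippA$mi  (last char: 'i')
Last column: Apssm$pissii
Original string S is at sorted index 5

Answer: Apssm$pissii
5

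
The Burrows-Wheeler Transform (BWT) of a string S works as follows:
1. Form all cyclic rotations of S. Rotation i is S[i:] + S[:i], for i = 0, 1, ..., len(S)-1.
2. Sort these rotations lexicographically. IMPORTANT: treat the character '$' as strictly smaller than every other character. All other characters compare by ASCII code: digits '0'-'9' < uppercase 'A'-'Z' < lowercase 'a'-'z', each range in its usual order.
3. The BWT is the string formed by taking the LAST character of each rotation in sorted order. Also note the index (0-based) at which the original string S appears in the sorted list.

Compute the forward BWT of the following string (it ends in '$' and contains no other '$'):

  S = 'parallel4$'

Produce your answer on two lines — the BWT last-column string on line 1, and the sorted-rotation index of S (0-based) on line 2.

Answer: 4lrplela$a
8

Derivation:
All 10 rotations (rotation i = S[i:]+S[:i]):
  rot[0] = parallel4$
  rot[1] = arallel4$p
  rot[2] = rallel4$pa
  rot[3] = allel4$par
  rot[4] = llel4$para
  rot[5] = lel4$paral
  rot[6] = el4$parall
  rot[7] = l4$paralle
  rot[8] = 4$parallel
  rot[9] = $parallel4
Sorted (with $ < everything):
  sorted[0] = $parallel4  (last char: '4')
  sorted[1] = 4$parallel  (last char: 'l')
  sorted[2] = allel4$par  (last char: 'r')
  sorted[3] = arallel4$p  (last char: 'p')
  sorted[4] = el4$parall  (last char: 'l')
  sorted[5] = l4$paralle  (last char: 'e')
  sorted[6] = lel4$paral  (last char: 'l')
  sorted[7] = llel4$para  (last char: 'a')
  sorted[8] = parallel4$  (last char: '$')
  sorted[9] = rallel4$pa  (last char: 'a')
Last column: 4lrplela$a
Original string S is at sorted index 8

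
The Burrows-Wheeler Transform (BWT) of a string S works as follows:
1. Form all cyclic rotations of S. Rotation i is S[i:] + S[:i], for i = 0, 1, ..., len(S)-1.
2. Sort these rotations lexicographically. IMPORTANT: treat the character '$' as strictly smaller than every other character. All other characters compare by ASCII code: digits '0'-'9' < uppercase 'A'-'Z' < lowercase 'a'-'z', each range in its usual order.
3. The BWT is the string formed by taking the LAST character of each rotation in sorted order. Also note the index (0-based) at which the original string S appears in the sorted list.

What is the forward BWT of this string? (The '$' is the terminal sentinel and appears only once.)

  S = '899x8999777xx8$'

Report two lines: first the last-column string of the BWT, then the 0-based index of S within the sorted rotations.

Answer: 8977xx$99889x97
6

Derivation:
All 15 rotations (rotation i = S[i:]+S[:i]):
  rot[0] = 899x8999777xx8$
  rot[1] = 99x8999777xx8$8
  rot[2] = 9x8999777xx8$89
  rot[3] = x8999777xx8$899
  rot[4] = 8999777xx8$899x
  rot[5] = 999777xx8$899x8
  rot[6] = 99777xx8$899x89
  rot[7] = 9777xx8$899x899
  rot[8] = 777xx8$899x8999
  rot[9] = 77xx8$899x89997
  rot[10] = 7xx8$899x899977
  rot[11] = xx8$899x8999777
  rot[12] = x8$899x8999777x
  rot[13] = 8$899x8999777xx
  rot[14] = $899x8999777xx8
Sorted (with $ < everything):
  sorted[0] = $899x8999777xx8  (last char: '8')
  sorted[1] = 777xx8$899x8999  (last char: '9')
  sorted[2] = 77xx8$899x89997  (last char: '7')
  sorted[3] = 7xx8$899x899977  (last char: '7')
  sorted[4] = 8$899x8999777xx  (last char: 'x')
  sorted[5] = 8999777xx8$899x  (last char: 'x')
  sorted[6] = 899x8999777xx8$  (last char: '$')
  sorted[7] = 9777xx8$899x899  (last char: '9')
  sorted[8] = 99777xx8$899x89  (last char: '9')
  sorted[9] = 999777xx8$899x8  (last char: '8')
  sorted[10] = 99x8999777xx8$8  (last char: '8')
  sorted[11] = 9x8999777xx8$89  (last char: '9')
  sorted[12] = x8$899x8999777x  (last char: 'x')
  sorted[13] = x8999777xx8$899  (last char: '9')
  sorted[14] = xx8$899x8999777  (last char: '7')
Last column: 8977xx$99889x97
Original string S is at sorted index 6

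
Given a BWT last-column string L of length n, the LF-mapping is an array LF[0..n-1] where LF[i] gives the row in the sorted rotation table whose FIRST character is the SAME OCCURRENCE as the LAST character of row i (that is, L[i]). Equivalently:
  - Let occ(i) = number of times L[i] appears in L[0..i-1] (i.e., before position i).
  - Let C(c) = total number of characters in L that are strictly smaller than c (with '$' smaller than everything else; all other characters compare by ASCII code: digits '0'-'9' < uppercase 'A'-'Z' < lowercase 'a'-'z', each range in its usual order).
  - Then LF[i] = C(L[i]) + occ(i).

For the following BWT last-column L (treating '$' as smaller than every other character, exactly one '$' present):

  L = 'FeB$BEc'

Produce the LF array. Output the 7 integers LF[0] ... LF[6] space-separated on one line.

Answer: 4 6 1 0 2 3 5

Derivation:
Char counts: '$':1, 'B':2, 'E':1, 'F':1, 'c':1, 'e':1
C (first-col start): C('$')=0, C('B')=1, C('E')=3, C('F')=4, C('c')=5, C('e')=6
L[0]='F': occ=0, LF[0]=C('F')+0=4+0=4
L[1]='e': occ=0, LF[1]=C('e')+0=6+0=6
L[2]='B': occ=0, LF[2]=C('B')+0=1+0=1
L[3]='$': occ=0, LF[3]=C('$')+0=0+0=0
L[4]='B': occ=1, LF[4]=C('B')+1=1+1=2
L[5]='E': occ=0, LF[5]=C('E')+0=3+0=3
L[6]='c': occ=0, LF[6]=C('c')+0=5+0=5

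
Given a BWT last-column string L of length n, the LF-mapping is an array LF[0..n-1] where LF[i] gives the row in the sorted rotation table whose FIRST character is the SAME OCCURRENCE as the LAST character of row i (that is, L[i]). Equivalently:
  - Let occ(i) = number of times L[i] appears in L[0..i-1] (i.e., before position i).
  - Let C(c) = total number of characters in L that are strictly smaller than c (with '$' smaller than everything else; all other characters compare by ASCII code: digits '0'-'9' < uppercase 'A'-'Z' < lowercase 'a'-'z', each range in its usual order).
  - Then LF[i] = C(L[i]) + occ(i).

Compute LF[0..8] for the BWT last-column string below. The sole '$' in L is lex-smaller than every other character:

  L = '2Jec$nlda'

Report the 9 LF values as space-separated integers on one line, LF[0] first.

Char counts: '$':1, '2':1, 'J':1, 'a':1, 'c':1, 'd':1, 'e':1, 'l':1, 'n':1
C (first-col start): C('$')=0, C('2')=1, C('J')=2, C('a')=3, C('c')=4, C('d')=5, C('e')=6, C('l')=7, C('n')=8
L[0]='2': occ=0, LF[0]=C('2')+0=1+0=1
L[1]='J': occ=0, LF[1]=C('J')+0=2+0=2
L[2]='e': occ=0, LF[2]=C('e')+0=6+0=6
L[3]='c': occ=0, LF[3]=C('c')+0=4+0=4
L[4]='$': occ=0, LF[4]=C('$')+0=0+0=0
L[5]='n': occ=0, LF[5]=C('n')+0=8+0=8
L[6]='l': occ=0, LF[6]=C('l')+0=7+0=7
L[7]='d': occ=0, LF[7]=C('d')+0=5+0=5
L[8]='a': occ=0, LF[8]=C('a')+0=3+0=3

Answer: 1 2 6 4 0 8 7 5 3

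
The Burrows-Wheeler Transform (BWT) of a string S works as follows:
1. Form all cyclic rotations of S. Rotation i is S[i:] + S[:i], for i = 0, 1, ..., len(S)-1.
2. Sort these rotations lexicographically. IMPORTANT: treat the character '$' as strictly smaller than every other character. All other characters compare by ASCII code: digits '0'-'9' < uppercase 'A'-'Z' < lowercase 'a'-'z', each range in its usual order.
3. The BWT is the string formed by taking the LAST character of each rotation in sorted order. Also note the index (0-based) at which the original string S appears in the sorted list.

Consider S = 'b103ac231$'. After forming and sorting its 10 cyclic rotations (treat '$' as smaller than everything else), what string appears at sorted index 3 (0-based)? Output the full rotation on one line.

All 10 rotations (rotation i = S[i:]+S[:i]):
  rot[0] = b103ac231$
  rot[1] = 103ac231$b
  rot[2] = 03ac231$b1
  rot[3] = 3ac231$b10
  rot[4] = ac231$b103
  rot[5] = c231$b103a
  rot[6] = 231$b103ac
  rot[7] = 31$b103ac2
  rot[8] = 1$b103ac23
  rot[9] = $b103ac231
Sorted (with $ < everything):
  sorted[0] = $b103ac231
  sorted[1] = 03ac231$b1
  sorted[2] = 1$b103ac23
  sorted[3] = 103ac231$b
  sorted[4] = 231$b103ac
  sorted[5] = 31$b103ac2
  sorted[6] = 3ac231$b10
  sorted[7] = ac231$b103
  sorted[8] = b103ac231$
  sorted[9] = c231$b103a
sorted[3] = 103ac231$b

Answer: 103ac231$b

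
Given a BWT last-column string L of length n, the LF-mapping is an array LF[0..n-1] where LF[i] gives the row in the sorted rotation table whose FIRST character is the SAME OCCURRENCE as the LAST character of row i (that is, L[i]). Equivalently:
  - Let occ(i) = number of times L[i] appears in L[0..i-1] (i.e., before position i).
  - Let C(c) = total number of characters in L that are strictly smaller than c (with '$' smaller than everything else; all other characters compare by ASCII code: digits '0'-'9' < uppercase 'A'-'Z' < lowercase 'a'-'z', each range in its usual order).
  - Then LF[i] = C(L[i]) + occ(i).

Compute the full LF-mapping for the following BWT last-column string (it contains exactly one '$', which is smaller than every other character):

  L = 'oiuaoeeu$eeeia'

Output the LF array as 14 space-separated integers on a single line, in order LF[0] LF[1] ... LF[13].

Answer: 10 8 12 1 11 3 4 13 0 5 6 7 9 2

Derivation:
Char counts: '$':1, 'a':2, 'e':5, 'i':2, 'o':2, 'u':2
C (first-col start): C('$')=0, C('a')=1, C('e')=3, C('i')=8, C('o')=10, C('u')=12
L[0]='o': occ=0, LF[0]=C('o')+0=10+0=10
L[1]='i': occ=0, LF[1]=C('i')+0=8+0=8
L[2]='u': occ=0, LF[2]=C('u')+0=12+0=12
L[3]='a': occ=0, LF[3]=C('a')+0=1+0=1
L[4]='o': occ=1, LF[4]=C('o')+1=10+1=11
L[5]='e': occ=0, LF[5]=C('e')+0=3+0=3
L[6]='e': occ=1, LF[6]=C('e')+1=3+1=4
L[7]='u': occ=1, LF[7]=C('u')+1=12+1=13
L[8]='$': occ=0, LF[8]=C('$')+0=0+0=0
L[9]='e': occ=2, LF[9]=C('e')+2=3+2=5
L[10]='e': occ=3, LF[10]=C('e')+3=3+3=6
L[11]='e': occ=4, LF[11]=C('e')+4=3+4=7
L[12]='i': occ=1, LF[12]=C('i')+1=8+1=9
L[13]='a': occ=1, LF[13]=C('a')+1=1+1=2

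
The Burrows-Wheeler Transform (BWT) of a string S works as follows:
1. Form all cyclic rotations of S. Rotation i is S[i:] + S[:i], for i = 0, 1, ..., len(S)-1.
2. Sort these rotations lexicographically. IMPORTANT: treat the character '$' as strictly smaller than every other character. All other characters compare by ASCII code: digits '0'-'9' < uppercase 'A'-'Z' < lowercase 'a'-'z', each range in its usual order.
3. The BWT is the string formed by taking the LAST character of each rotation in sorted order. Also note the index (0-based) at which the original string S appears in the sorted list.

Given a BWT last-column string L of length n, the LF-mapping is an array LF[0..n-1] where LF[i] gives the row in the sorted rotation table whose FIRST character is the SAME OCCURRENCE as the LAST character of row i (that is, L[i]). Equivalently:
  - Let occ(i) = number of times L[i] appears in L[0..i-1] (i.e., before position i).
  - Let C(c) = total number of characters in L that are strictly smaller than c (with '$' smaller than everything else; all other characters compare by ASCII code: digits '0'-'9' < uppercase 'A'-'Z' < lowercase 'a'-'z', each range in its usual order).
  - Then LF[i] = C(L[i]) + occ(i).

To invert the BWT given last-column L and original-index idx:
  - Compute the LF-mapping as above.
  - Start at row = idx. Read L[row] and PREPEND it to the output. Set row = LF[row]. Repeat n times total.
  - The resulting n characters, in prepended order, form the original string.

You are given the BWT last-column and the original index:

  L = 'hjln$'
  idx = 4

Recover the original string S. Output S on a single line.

Answer: nljh$

Derivation:
LF mapping: 1 2 3 4 0
Walk LF starting at row 4, prepending L[row]:
  step 1: row=4, L[4]='$', prepend. Next row=LF[4]=0
  step 2: row=0, L[0]='h', prepend. Next row=LF[0]=1
  step 3: row=1, L[1]='j', prepend. Next row=LF[1]=2
  step 4: row=2, L[2]='l', prepend. Next row=LF[2]=3
  step 5: row=3, L[3]='n', prepend. Next row=LF[3]=4
Reversed output: nljh$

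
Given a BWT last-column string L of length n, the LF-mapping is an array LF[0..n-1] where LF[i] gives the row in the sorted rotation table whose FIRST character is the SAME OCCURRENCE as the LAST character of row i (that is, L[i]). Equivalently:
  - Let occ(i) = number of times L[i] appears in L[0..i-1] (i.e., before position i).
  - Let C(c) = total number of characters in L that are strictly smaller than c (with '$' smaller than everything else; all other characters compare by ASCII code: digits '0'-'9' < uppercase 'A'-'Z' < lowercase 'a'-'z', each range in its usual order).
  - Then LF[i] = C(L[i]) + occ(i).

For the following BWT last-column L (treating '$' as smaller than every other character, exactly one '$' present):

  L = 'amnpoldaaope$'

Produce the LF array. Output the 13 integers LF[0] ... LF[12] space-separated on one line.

Answer: 1 7 8 11 9 6 4 2 3 10 12 5 0

Derivation:
Char counts: '$':1, 'a':3, 'd':1, 'e':1, 'l':1, 'm':1, 'n':1, 'o':2, 'p':2
C (first-col start): C('$')=0, C('a')=1, C('d')=4, C('e')=5, C('l')=6, C('m')=7, C('n')=8, C('o')=9, C('p')=11
L[0]='a': occ=0, LF[0]=C('a')+0=1+0=1
L[1]='m': occ=0, LF[1]=C('m')+0=7+0=7
L[2]='n': occ=0, LF[2]=C('n')+0=8+0=8
L[3]='p': occ=0, LF[3]=C('p')+0=11+0=11
L[4]='o': occ=0, LF[4]=C('o')+0=9+0=9
L[5]='l': occ=0, LF[5]=C('l')+0=6+0=6
L[6]='d': occ=0, LF[6]=C('d')+0=4+0=4
L[7]='a': occ=1, LF[7]=C('a')+1=1+1=2
L[8]='a': occ=2, LF[8]=C('a')+2=1+2=3
L[9]='o': occ=1, LF[9]=C('o')+1=9+1=10
L[10]='p': occ=1, LF[10]=C('p')+1=11+1=12
L[11]='e': occ=0, LF[11]=C('e')+0=5+0=5
L[12]='$': occ=0, LF[12]=C('$')+0=0+0=0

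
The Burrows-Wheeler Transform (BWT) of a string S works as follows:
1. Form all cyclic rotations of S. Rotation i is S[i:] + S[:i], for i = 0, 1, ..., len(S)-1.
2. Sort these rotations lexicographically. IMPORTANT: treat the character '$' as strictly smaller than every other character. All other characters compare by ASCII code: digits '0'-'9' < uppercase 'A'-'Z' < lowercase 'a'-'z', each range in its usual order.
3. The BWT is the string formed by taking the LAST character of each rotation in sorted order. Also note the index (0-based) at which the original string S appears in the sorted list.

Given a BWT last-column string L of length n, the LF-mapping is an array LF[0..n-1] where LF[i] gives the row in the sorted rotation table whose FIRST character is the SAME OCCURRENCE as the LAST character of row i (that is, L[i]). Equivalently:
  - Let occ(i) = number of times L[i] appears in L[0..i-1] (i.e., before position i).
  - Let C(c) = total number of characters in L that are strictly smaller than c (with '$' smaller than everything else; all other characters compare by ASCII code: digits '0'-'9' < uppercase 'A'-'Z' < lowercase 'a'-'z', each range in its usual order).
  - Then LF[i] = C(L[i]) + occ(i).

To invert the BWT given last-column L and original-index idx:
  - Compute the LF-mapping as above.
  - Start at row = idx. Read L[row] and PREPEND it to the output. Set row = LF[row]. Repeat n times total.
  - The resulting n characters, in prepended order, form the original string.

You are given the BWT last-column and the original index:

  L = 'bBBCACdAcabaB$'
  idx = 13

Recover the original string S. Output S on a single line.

Answer: dCBABACBcaabb$

Derivation:
LF mapping: 10 3 4 6 1 7 13 2 12 8 11 9 5 0
Walk LF starting at row 13, prepending L[row]:
  step 1: row=13, L[13]='$', prepend. Next row=LF[13]=0
  step 2: row=0, L[0]='b', prepend. Next row=LF[0]=10
  step 3: row=10, L[10]='b', prepend. Next row=LF[10]=11
  step 4: row=11, L[11]='a', prepend. Next row=LF[11]=9
  step 5: row=9, L[9]='a', prepend. Next row=LF[9]=8
  step 6: row=8, L[8]='c', prepend. Next row=LF[8]=12
  step 7: row=12, L[12]='B', prepend. Next row=LF[12]=5
  step 8: row=5, L[5]='C', prepend. Next row=LF[5]=7
  step 9: row=7, L[7]='A', prepend. Next row=LF[7]=2
  step 10: row=2, L[2]='B', prepend. Next row=LF[2]=4
  step 11: row=4, L[4]='A', prepend. Next row=LF[4]=1
  step 12: row=1, L[1]='B', prepend. Next row=LF[1]=3
  step 13: row=3, L[3]='C', prepend. Next row=LF[3]=6
  step 14: row=6, L[6]='d', prepend. Next row=LF[6]=13
Reversed output: dCBABACBcaabb$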